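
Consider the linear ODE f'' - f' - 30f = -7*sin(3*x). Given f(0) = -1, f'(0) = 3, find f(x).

Characteristic equation r² - r - 30 = 0 factors as (r + 5)(r - 6) = 0, so r = -5, 6.
Hence f_h = C1*exp(-5*x) + C2*exp(6*x).
Try f_p = A*cos(3*x) + B*sin(3*x). Substituting and equating the coefficients of cos(3x) and sin(3x) gives A = -7/510, B = 91/510, so f_p = -7*cos(3*x)/510 + 91*sin(3*x)/510.
General solution: f = -7*cos(3*x)/510 + 91*sin(3*x)/510 + C1*exp(-5*x) + C2*exp(6*x).
Apply the initial conditions: f(0) = -7/510 + C1 + C2 = -1 and f'(0) = 91/170 - 5*C1 + 6*C2 = 3. Solving gives C1 = -285/374, C2 = -37/165.

f = -285*exp(-5*x)/374 - 37*exp(6*x)/165 - 7*cos(3*x)/510 + 91*sin(3*x)/510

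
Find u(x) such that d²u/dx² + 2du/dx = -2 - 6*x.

u = C2 + x/2 - 3*x**2/2 + C1*exp(-2*x)

Characteristic equation r² + 2r = 0 factors as (r + 2)r = 0, so r = -2, 0.
Hence u_h = C1*exp(-2*x) + C2.
Since 0 is a characteristic root (multiplicity 1), multiply the polynomial trial by x: try u_p = x*(A0 + A1*x). Substituting and matching coefficients of each power of x gives A0 = 1/2, A1 = -3/2, so u_p = x/2 - 3*x^2/2.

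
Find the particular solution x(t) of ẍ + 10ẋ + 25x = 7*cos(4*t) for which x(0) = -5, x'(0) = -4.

x = -8468*exp(-5*t)/1681 + 63*cos(4*t)/1681 + 280*sin(4*t)/1681 - 1224*t*exp(-5*t)/41

Characteristic equation r² + 10r + 25 = 0 has discriminant (10)² - 4·(25) = 0, so r = -5 is a repeated root.
Hence x_h = (C1 + C2*t)*exp(-5*t).
Try x_p = A*cos(4*t) + B*sin(4*t). Substituting and equating the coefficients of cos(4t) and sin(4t) gives A = 63/1681, B = 280/1681, so x_p = 63*cos(4*t)/1681 + 280*sin(4*t)/1681.
General solution: x = 63*cos(4*t)/1681 + 280*sin(4*t)/1681 + C1*exp(-5*t) + C2*t*exp(-5*t).
Apply the initial conditions: x(0) = 63/1681 + C1 = -5 and x'(0) = 1120/1681 + C2 - 5*C1 = -4. Solving gives C1 = -8468/1681, C2 = -1224/41.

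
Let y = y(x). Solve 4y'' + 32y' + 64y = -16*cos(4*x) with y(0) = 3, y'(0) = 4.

y = 3*exp(-4*x) - sin(4*x)/8 + 33*x*exp(-4*x)/2

Divide through by 4: y'' + 8y' + 16y = -4*cos(4*x).
Characteristic equation r² + 8r + 16 = 0 has discriminant (8)² - 4·(16) = 0, so r = -4 is a repeated root.
Hence y_h = (C1 + C2*x)*exp(-4*x).
Try y_p = A*cos(4*x) + B*sin(4*x). Substituting and equating the coefficients of cos(4x) and sin(4x) gives A = 0, B = -1/8, so y_p = -sin(4*x)/8.
General solution: y = -sin(4*x)/8 + C1*exp(-4*x) + C2*x*exp(-4*x).
Apply the initial conditions: y(0) = C1 = 3 and y'(0) = -1/2 + C2 - 4*C1 = 4. Solving gives C1 = 3, C2 = 33/2.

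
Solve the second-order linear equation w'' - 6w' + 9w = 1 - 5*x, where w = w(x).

w = -7/27 - 5*x/9 + C1*exp(3*x) + C2*x*exp(3*x)

Characteristic equation r² - 6r + 9 = 0 has discriminant (-6)² - 4·(9) = 0, so r = 3 is a repeated root.
Hence w_h = (C1 + C2*x)*exp(3*x).
For the particular solution try w_p = A0 + A1*x. Substituting and matching coefficients of each power of x gives A0 = -7/27, A1 = -5/9, so w_p = -7/27 - 5*x/9.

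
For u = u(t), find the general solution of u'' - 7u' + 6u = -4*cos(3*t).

Characteristic equation r² - 7r + 6 = 0 factors as (r - 1)(r - 6) = 0, so r = 1, 6.
Hence u_h = C1*exp(t) + C2*exp(6*t).
Try u_p = A*cos(3*t) + B*sin(3*t). Substituting and equating the coefficients of cos(3t) and sin(3t) gives A = 2/75, B = 14/75, so u_p = 2*cos(3*t)/75 + 14*sin(3*t)/75.

u = 2*cos(3*t)/75 + 14*sin(3*t)/75 + C1*exp(t) + C2*exp(6*t)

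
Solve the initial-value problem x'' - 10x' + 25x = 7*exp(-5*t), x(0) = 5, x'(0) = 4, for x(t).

x = 7*exp(-5*t)/100 + 493*exp(5*t)/100 - 203*t*exp(5*t)/10

Characteristic equation r² - 10r + 25 = 0 has discriminant (-10)² - 4·(25) = 0, so r = 5 is a repeated root.
Hence x_h = (C1 + C2*t)*exp(5*t).
Try x_p = A*exp(-5*t). Substituting into the equation and dividing by exp(-5*t) gives A = 7/100, so x_p = 7*exp(-5*t)/100.
General solution: x = 7*exp(-5*t)/100 + C1*exp(5*t) + C2*t*exp(5*t).
Apply the initial conditions: x(0) = 7/100 + C1 = 5 and x'(0) = -7/20 + C2 + 5*C1 = 4. Solving gives C1 = 493/100, C2 = -203/10.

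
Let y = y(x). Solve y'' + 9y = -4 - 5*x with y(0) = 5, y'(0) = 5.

Characteristic equation r² + 9 = 0 has discriminant (0)² - 4·(9) = -36 < 0, so r = ± 3i.
Hence y_h = C1*cos(3*x) + C2*sin(3*x).
For the particular solution try y_p = A0 + A1*x. Substituting and matching coefficients of each power of x gives A0 = -4/9, A1 = -5/9, so y_p = -4/9 - 5*x/9.
General solution: y = -4/9 - 5*x/9 + C1*cos(3*x) + C2*sin(3*x).
Apply the initial conditions: y(0) = -4/9 + C1 = 5 and y'(0) = -5/9 + 3*C2 = 5. Solving gives C1 = 49/9, C2 = 50/27.

y = -4/9 - 5*x/9 + 49*cos(3*x)/9 + 50*sin(3*x)/27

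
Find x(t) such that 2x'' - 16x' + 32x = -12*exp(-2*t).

x = -exp(-2*t)/6 + C1*exp(4*t) + C2*t*exp(4*t)

Divide through by 2: x'' - 8x' + 16x = -6*exp(-2*t).
Characteristic equation r² - 8r + 16 = 0 has discriminant (-8)² - 4·(16) = 0, so r = 4 is a repeated root.
Hence x_h = (C1 + C2*t)*exp(4*t).
Try x_p = A*exp(-2*t). Substituting into the equation and dividing by exp(-2*t) gives A = -1/6, so x_p = -exp(-2*t)/6.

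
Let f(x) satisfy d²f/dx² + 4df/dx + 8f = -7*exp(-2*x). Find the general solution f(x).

f = -7*exp(-2*x)/4 + C1*cos(2*x)*exp(-2*x) + C2*exp(-2*x)*sin(2*x)

Characteristic equation r² + 4r + 8 = 0 has discriminant (4)² - 4·(8) = -16 < 0, so r = -2 ± 2i.
Hence f_h = C1*cos(2*x)*exp(-2*x) + C2*exp(-2*x)*sin(2*x).
Try f_p = A*exp(-2*x). Substituting into the equation and dividing by exp(-2*x) gives A = -7/4, so f_p = -7*exp(-2*x)/4.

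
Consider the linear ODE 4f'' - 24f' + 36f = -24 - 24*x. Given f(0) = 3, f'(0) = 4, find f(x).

f = -10/9 - 2*x/3 + 37*exp(3*x)/9 - 23*x*exp(3*x)/3

Divide through by 4: f'' - 6f' + 9f = -6 - 6*x.
Characteristic equation r² - 6r + 9 = 0 has discriminant (-6)² - 4·(9) = 0, so r = 3 is a repeated root.
Hence f_h = (C1 + C2*x)*exp(3*x).
For the particular solution try f_p = A0 + A1*x. Substituting and matching coefficients of each power of x gives A0 = -10/9, A1 = -2/3, so f_p = -10/9 - 2*x/3.
General solution: f = -10/9 - 2*x/3 + C1*exp(3*x) + C2*x*exp(3*x).
Apply the initial conditions: f(0) = -10/9 + C1 = 3 and f'(0) = -2/3 + C2 + 3*C1 = 4. Solving gives C1 = 37/9, C2 = -23/3.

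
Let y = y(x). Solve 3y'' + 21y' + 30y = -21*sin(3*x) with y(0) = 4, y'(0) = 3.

Divide through by 3: y'' + 7y' + 10y = -7*sin(3*x).
Characteristic equation r² + 7r + 10 = 0 factors as (r + 2)(r + 5) = 0, so r = -2, -5.
Hence y_h = C1*exp(-2*x) + C2*exp(-5*x).
Try y_p = A*cos(3*x) + B*sin(3*x). Substituting and equating the coefficients of cos(3x) and sin(3x) gives A = 147/442, B = -7/442, so y_p = -7*sin(3*x)/442 + 147*cos(3*x)/442.
General solution: y = -7*sin(3*x)/442 + 147*cos(3*x)/442 + C1*exp(-2*x) + C2*exp(-5*x).
Apply the initial conditions: y(0) = 147/442 + C1 + C2 = 4 and y'(0) = -21/442 - 5*C2 - 2*C1 = 3. Solving gives C1 = 278/39, C2 = -353/102.

y = -353*exp(-5*x)/102 - 7*sin(3*x)/442 + 147*cos(3*x)/442 + 278*exp(-2*x)/39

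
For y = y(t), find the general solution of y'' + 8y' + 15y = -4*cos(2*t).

y = -64*sin(2*t)/377 - 44*cos(2*t)/377 + C1*exp(-5*t) + C2*exp(-3*t)

Characteristic equation r² + 8r + 15 = 0 factors as (r + 5)(r + 3) = 0, so r = -5, -3.
Hence y_h = C1*exp(-5*t) + C2*exp(-3*t).
Try y_p = A*cos(2*t) + B*sin(2*t). Substituting and equating the coefficients of cos(2t) and sin(2t) gives A = -44/377, B = -64/377, so y_p = -64*sin(2*t)/377 - 44*cos(2*t)/377.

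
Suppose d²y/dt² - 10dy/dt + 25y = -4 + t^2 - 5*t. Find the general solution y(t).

Characteristic equation r² - 10r + 25 = 0 has discriminant (-10)² - 4·(25) = 0, so r = 5 is a repeated root.
Hence y_h = (C1 + C2*t)*exp(5*t).
For the particular solution try y_p = A0 + A1*t + A2*t^2. Substituting and matching coefficients of each power of t gives A0 = -144/625, A1 = -21/125, A2 = 1/25, so y_p = -144/625 - 21*t/125 + t^2/25.

y = -144/625 - 21*t/125 + t**2/25 + C1*exp(5*t) + C2*t*exp(5*t)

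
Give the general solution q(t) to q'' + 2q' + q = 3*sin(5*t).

Characteristic equation r² + 2r + 1 = 0 has discriminant (2)² - 4·(1) = 0, so r = -1 is a repeated root.
Hence q_h = (C1 + C2*t)*exp(-t).
Try q_p = A*cos(5*t) + B*sin(5*t). Substituting and equating the coefficients of cos(5t) and sin(5t) gives A = -15/338, B = -18/169, so q_p = -18*sin(5*t)/169 - 15*cos(5*t)/338.

q = -18*sin(5*t)/169 - 15*cos(5*t)/338 + C1*exp(-t) + C2*t*exp(-t)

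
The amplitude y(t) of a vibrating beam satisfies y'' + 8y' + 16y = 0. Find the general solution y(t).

y = C1*exp(-4*t) + C2*t*exp(-4*t)

Characteristic equation r² + 8r + 16 = 0 has discriminant (8)² - 4·(16) = 0, so r = -4 is a repeated root.
Hence y_h = (C1 + C2*t)*exp(-4*t).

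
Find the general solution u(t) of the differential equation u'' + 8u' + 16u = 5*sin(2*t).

u = -cos(2*t)/5 + 3*sin(2*t)/20 + C1*exp(-4*t) + C2*t*exp(-4*t)

Characteristic equation r² + 8r + 16 = 0 has discriminant (8)² - 4·(16) = 0, so r = -4 is a repeated root.
Hence u_h = (C1 + C2*t)*exp(-4*t).
Try u_p = A*cos(2*t) + B*sin(2*t). Substituting and equating the coefficients of cos(2t) and sin(2t) gives A = -1/5, B = 3/20, so u_p = -cos(2*t)/5 + 3*sin(2*t)/20.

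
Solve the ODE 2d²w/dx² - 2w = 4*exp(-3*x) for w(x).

w = exp(-3*x)/4 + C1*exp(-x) + C2*exp(x)

Divide through by 2: w'' - w = 2*exp(-3*x).
Characteristic equation r² - 1 = 0 factors as (r + 1)(r - 1) = 0, so r = -1, 1.
Hence w_h = C1*exp(-x) + C2*exp(x).
Try w_p = A*exp(-3*x). Substituting into the equation and dividing by exp(-3*x) gives A = 1/4, so w_p = exp(-3*x)/4.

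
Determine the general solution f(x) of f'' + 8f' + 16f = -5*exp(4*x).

Characteristic equation r² + 8r + 16 = 0 has discriminant (8)² - 4·(16) = 0, so r = -4 is a repeated root.
Hence f_h = (C1 + C2*x)*exp(-4*x).
Try f_p = A*exp(4*x). Substituting into the equation and dividing by exp(4*x) gives A = -5/64, so f_p = -5*exp(4*x)/64.

f = -5*exp(4*x)/64 + C1*exp(-4*x) + C2*x*exp(-4*x)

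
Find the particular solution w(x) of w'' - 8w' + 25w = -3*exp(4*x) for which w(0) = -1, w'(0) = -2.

w = -exp(4*x)/3 - 2*cos(3*x)*exp(4*x)/3 + 2*exp(4*x)*sin(3*x)/3

Characteristic equation r² - 8r + 25 = 0 has discriminant (-8)² - 4·(25) = -36 < 0, so r = 4 ± 3i.
Hence w_h = C1*cos(3*x)*exp(4*x) + C2*exp(4*x)*sin(3*x).
Try w_p = A*exp(4*x). Substituting into the equation and dividing by exp(4*x) gives A = -1/3, so w_p = -exp(4*x)/3.
General solution: w = -exp(4*x)/3 + C1*cos(3*x)*exp(4*x) + C2*exp(4*x)*sin(3*x).
Apply the initial conditions: w(0) = -1/3 + C1 = -1 and w'(0) = -4/3 + 3*C2 + 4*C1 = -2. Solving gives C1 = -2/3, C2 = 2/3.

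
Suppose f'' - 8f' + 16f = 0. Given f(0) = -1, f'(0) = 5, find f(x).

Characteristic equation r² - 8r + 16 = 0 has discriminant (-8)² - 4·(16) = 0, so r = 4 is a repeated root.
Hence f_h = (C1 + C2*x)*exp(4*x).
Apply the initial conditions: f(0) = C1 = -1 and f'(0) = C2 + 4*C1 = 5. Solving gives C1 = -1, C2 = 9.

f = -exp(4*x) + 9*x*exp(4*x)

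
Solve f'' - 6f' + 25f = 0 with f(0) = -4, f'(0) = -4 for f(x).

f = -4*cos(4*x)*exp(3*x) + 2*exp(3*x)*sin(4*x)

Characteristic equation r² - 6r + 25 = 0 has discriminant (-6)² - 4·(25) = -64 < 0, so r = 3 ± 4i.
Hence f_h = C1*cos(4*x)*exp(3*x) + C2*exp(3*x)*sin(4*x).
Apply the initial conditions: f(0) = C1 = -4 and f'(0) = 3*C1 + 4*C2 = -4. Solving gives C1 = -4, C2 = 2.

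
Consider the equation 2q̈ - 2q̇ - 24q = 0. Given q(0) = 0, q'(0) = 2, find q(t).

Divide through by 2: q'' - q' - 12q = 0.
Characteristic equation r² - r - 12 = 0 factors as (r - 4)(r + 3) = 0, so r = 4, -3.
Hence q_h = C1*exp(4*t) + C2*exp(-3*t).
Apply the initial conditions: q(0) = C1 + C2 = 0 and q'(0) = -3*C2 + 4*C1 = 2. Solving gives C1 = 2/7, C2 = -2/7.

q = -2*exp(-3*t)/7 + 2*exp(4*t)/7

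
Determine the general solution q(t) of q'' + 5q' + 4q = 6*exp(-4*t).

Characteristic equation r² + 5r + 4 = 0 factors as (r + 1)(r + 4) = 0, so r = -1, -4.
Hence q_h = C1*exp(-t) + C2*exp(-4*t).
Since exp(-4*t) solves the homogeneous equation (r = -4 is a root of multiplicity 1), multiply the trial by t. Try q_p = A*t*exp(-4*t). Substituting into the equation and dividing by exp(-4*t) gives A = -2, so q_p = -2*t*exp(-4*t).

q = C1*exp(-t) + C2*exp(-4*t) - 2*t*exp(-4*t)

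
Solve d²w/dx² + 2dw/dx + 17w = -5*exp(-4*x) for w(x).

Characteristic equation r² + 2r + 17 = 0 has discriminant (2)² - 4·(17) = -64 < 0, so r = -1 ± 4i.
Hence w_h = C1*cos(4*x)*exp(-x) + C2*exp(-x)*sin(4*x).
Try w_p = A*exp(-4*x). Substituting into the equation and dividing by exp(-4*x) gives A = -1/5, so w_p = -exp(-4*x)/5.

w = -exp(-4*x)/5 + C1*cos(4*x)*exp(-x) + C2*exp(-x)*sin(4*x)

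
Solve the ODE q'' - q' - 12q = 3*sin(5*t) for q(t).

q = -111*sin(5*t)/1394 + 15*cos(5*t)/1394 + C1*exp(-3*t) + C2*exp(4*t)

Characteristic equation r² - r - 12 = 0 factors as (r + 3)(r - 4) = 0, so r = -3, 4.
Hence q_h = C1*exp(-3*t) + C2*exp(4*t).
Try q_p = A*cos(5*t) + B*sin(5*t). Substituting and equating the coefficients of cos(5t) and sin(5t) gives A = 15/1394, B = -111/1394, so q_p = -111*sin(5*t)/1394 + 15*cos(5*t)/1394.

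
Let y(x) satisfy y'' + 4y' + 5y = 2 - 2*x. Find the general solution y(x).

Characteristic equation r² + 4r + 5 = 0 has discriminant (4)² - 4·(5) = -4 < 0, so r = -2 ± i.
Hence y_h = C1*cos(x)*exp(-2*x) + C2*exp(-2*x)*sin(x).
For the particular solution try y_p = A0 + A1*x. Substituting and matching coefficients of each power of x gives A0 = 18/25, A1 = -2/5, so y_p = 18/25 - 2*x/5.

y = 18/25 - 2*x/5 + C1*cos(x)*exp(-2*x) + C2*exp(-2*x)*sin(x)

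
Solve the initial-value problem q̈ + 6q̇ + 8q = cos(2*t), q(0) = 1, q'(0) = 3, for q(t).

q = -12*exp(-4*t)/5 + cos(2*t)/40 + 3*sin(2*t)/40 + 27*exp(-2*t)/8

Characteristic equation r² + 6r + 8 = 0 factors as (r + 4)(r + 2) = 0, so r = -4, -2.
Hence q_h = C1*exp(-4*t) + C2*exp(-2*t).
Try q_p = A*cos(2*t) + B*sin(2*t). Substituting and equating the coefficients of cos(2t) and sin(2t) gives A = 1/40, B = 3/40, so q_p = cos(2*t)/40 + 3*sin(2*t)/40.
General solution: q = cos(2*t)/40 + 3*sin(2*t)/40 + C1*exp(-4*t) + C2*exp(-2*t).
Apply the initial conditions: q(0) = 1/40 + C1 + C2 = 1 and q'(0) = 3/20 - 4*C1 - 2*C2 = 3. Solving gives C1 = -12/5, C2 = 27/8.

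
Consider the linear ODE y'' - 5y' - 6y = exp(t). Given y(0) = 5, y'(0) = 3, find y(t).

Characteristic equation r² - 5r - 6 = 0 factors as (r - 6)(r + 1) = 0, so r = 6, -1.
Hence y_h = C1*exp(6*t) + C2*exp(-t).
Try y_p = A*exp(t). Substituting into the equation and dividing by exp(t) gives A = -1/10, so y_p = -exp(t)/10.
General solution: y = -exp(t)/10 + C1*exp(6*t) + C2*exp(-t).
Apply the initial conditions: y(0) = -1/10 + C1 + C2 = 5 and y'(0) = -1/10 - C2 + 6*C1 = 3. Solving gives C1 = 41/35, C2 = 55/14.

y = -exp(t)/10 + 41*exp(6*t)/35 + 55*exp(-t)/14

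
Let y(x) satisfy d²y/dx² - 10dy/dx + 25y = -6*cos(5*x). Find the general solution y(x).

y = 3*sin(5*x)/25 + C1*exp(5*x) + C2*x*exp(5*x)

Characteristic equation r² - 10r + 25 = 0 has discriminant (-10)² - 4·(25) = 0, so r = 5 is a repeated root.
Hence y_h = (C1 + C2*x)*exp(5*x).
Try y_p = A*cos(5*x) + B*sin(5*x). Substituting and equating the coefficients of cos(5x) and sin(5x) gives A = 0, B = 3/25, so y_p = 3*sin(5*x)/25.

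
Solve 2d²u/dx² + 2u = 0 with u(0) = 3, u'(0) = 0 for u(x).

u = 3*cos(x)

Divide through by 2: u'' + u = 0.
Characteristic equation r² + 1 = 0 has discriminant (0)² - 4·(1) = -4 < 0, so r = ± i.
Hence u_h = C1*cos(x) + C2*sin(x).
Apply the initial conditions: u(0) = C1 = 3 and u'(0) = C2 = 0. Solving gives C1 = 3, C2 = 0.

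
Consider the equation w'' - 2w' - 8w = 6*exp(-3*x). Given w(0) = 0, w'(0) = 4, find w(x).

w = -5*exp(-2*x)/3 + 6*exp(-3*x)/7 + 17*exp(4*x)/21

Characteristic equation r² - 2r - 8 = 0 factors as (r + 2)(r - 4) = 0, so r = -2, 4.
Hence w_h = C1*exp(-2*x) + C2*exp(4*x).
Try w_p = A*exp(-3*x). Substituting into the equation and dividing by exp(-3*x) gives A = 6/7, so w_p = 6*exp(-3*x)/7.
General solution: w = 6*exp(-3*x)/7 + C1*exp(-2*x) + C2*exp(4*x).
Apply the initial conditions: w(0) = 6/7 + C1 + C2 = 0 and w'(0) = -18/7 - 2*C1 + 4*C2 = 4. Solving gives C1 = -5/3, C2 = 17/21.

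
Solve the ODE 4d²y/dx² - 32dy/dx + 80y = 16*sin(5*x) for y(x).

y = -4*sin(5*x)/325 + 32*cos(5*x)/325 + C1*cos(2*x)*exp(4*x) + C2*exp(4*x)*sin(2*x)

Divide through by 4: y'' - 8y' + 20y = 4*sin(5*x).
Characteristic equation r² - 8r + 20 = 0 has discriminant (-8)² - 4·(20) = -16 < 0, so r = 4 ± 2i.
Hence y_h = C1*cos(2*x)*exp(4*x) + C2*exp(4*x)*sin(2*x).
Try y_p = A*cos(5*x) + B*sin(5*x). Substituting and equating the coefficients of cos(5x) and sin(5x) gives A = 32/325, B = -4/325, so y_p = -4*sin(5*x)/325 + 32*cos(5*x)/325.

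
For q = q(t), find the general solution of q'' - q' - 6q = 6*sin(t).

q = -21*sin(t)/25 + 3*cos(t)/25 + C1*exp(-2*t) + C2*exp(3*t)

Characteristic equation r² - r - 6 = 0 factors as (r + 2)(r - 3) = 0, so r = -2, 3.
Hence q_h = C1*exp(-2*t) + C2*exp(3*t).
Try q_p = A*cos(t) + B*sin(t). Substituting and equating the coefficients of cos(t) and sin(t) gives A = 3/25, B = -21/25, so q_p = -21*sin(t)/25 + 3*cos(t)/25.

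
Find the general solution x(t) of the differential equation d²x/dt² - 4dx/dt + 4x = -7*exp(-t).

x = -7*exp(-t)/9 + C1*exp(2*t) + C2*t*exp(2*t)

Characteristic equation r² - 4r + 4 = 0 has discriminant (-4)² - 4·(4) = 0, so r = 2 is a repeated root.
Hence x_h = (C1 + C2*t)*exp(2*t).
Try x_p = A*exp(-t). Substituting into the equation and dividing by exp(-t) gives A = -7/9, so x_p = -7*exp(-t)/9.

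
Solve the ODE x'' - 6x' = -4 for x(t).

Characteristic equation r² - 6r = 0 factors as (r - 6)r = 0, so r = 6, 0.
Hence x_h = C1*exp(6*t) + C2.
Since 0 is a characteristic root (multiplicity 1), multiply the polynomial trial by t: try x_p = A0*t. Substituting and matching coefficients of each power of t gives A0 = 2/3, so x_p = 2*t/3.

x = C2 + 2*t/3 + C1*exp(6*t)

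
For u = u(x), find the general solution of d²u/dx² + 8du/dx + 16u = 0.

u = C1*exp(-4*x) + C2*x*exp(-4*x)

Characteristic equation r² + 8r + 16 = 0 has discriminant (8)² - 4·(16) = 0, so r = -4 is a repeated root.
Hence u_h = (C1 + C2*x)*exp(-4*x).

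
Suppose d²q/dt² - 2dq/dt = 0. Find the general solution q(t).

Characteristic equation r² - 2r = 0 factors as (r - 2)r = 0, so r = 2, 0.
Hence q_h = C1*exp(2*t) + C2.

q = C2 + C1*exp(2*t)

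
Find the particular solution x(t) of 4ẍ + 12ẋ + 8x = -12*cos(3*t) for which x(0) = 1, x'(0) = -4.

x = -27*sin(3*t)/130 - 17*exp(-t)/10 + 21*cos(3*t)/130 + 33*exp(-2*t)/13

Divide through by 4: x'' + 3x' + 2x = -3*cos(3*t).
Characteristic equation r² + 3r + 2 = 0 factors as (r + 1)(r + 2) = 0, so r = -1, -2.
Hence x_h = C1*exp(-t) + C2*exp(-2*t).
Try x_p = A*cos(3*t) + B*sin(3*t). Substituting and equating the coefficients of cos(3t) and sin(3t) gives A = 21/130, B = -27/130, so x_p = -27*sin(3*t)/130 + 21*cos(3*t)/130.
General solution: x = -27*sin(3*t)/130 + 21*cos(3*t)/130 + C1*exp(-t) + C2*exp(-2*t).
Apply the initial conditions: x(0) = 21/130 + C1 + C2 = 1 and x'(0) = -81/130 - C1 - 2*C2 = -4. Solving gives C1 = -17/10, C2 = 33/13.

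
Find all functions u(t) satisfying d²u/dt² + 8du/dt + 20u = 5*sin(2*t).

u = -5*cos(2*t)/32 + 5*sin(2*t)/32 + C1*cos(2*t)*exp(-4*t) + C2*exp(-4*t)*sin(2*t)

Characteristic equation r² + 8r + 20 = 0 has discriminant (8)² - 4·(20) = -16 < 0, so r = -4 ± 2i.
Hence u_h = C1*cos(2*t)*exp(-4*t) + C2*exp(-4*t)*sin(2*t).
Try u_p = A*cos(2*t) + B*sin(2*t). Substituting and equating the coefficients of cos(2t) and sin(2t) gives A = -5/32, B = 5/32, so u_p = -5*cos(2*t)/32 + 5*sin(2*t)/32.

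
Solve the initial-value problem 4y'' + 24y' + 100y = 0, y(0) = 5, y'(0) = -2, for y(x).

y = 5*cos(4*x)*exp(-3*x) + 13*exp(-3*x)*sin(4*x)/4

Divide through by 4: y'' + 6y' + 25y = 0.
Characteristic equation r² + 6r + 25 = 0 has discriminant (6)² - 4·(25) = -64 < 0, so r = -3 ± 4i.
Hence y_h = C1*cos(4*x)*exp(-3*x) + C2*exp(-3*x)*sin(4*x).
Apply the initial conditions: y(0) = C1 = 5 and y'(0) = -3*C1 + 4*C2 = -2. Solving gives C1 = 5, C2 = 13/4.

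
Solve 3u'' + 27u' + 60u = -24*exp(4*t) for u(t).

Divide through by 3: u'' + 9u' + 20u = -8*exp(4*t).
Characteristic equation r² + 9r + 20 = 0 factors as (r + 4)(r + 5) = 0, so r = -4, -5.
Hence u_h = C1*exp(-4*t) + C2*exp(-5*t).
Try u_p = A*exp(4*t). Substituting into the equation and dividing by exp(4*t) gives A = -1/9, so u_p = -exp(4*t)/9.

u = -exp(4*t)/9 + C1*exp(-4*t) + C2*exp(-5*t)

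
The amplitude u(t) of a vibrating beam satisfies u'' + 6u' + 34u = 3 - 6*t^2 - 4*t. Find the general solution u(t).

Characteristic equation r² + 6r + 34 = 0 has discriminant (6)² - 4·(34) = -100 < 0, so r = -3 ± 5i.
Hence u_h = C1*cos(5*t)*exp(-3*t) + C2*exp(-3*t)*sin(5*t).
For the particular solution try u_p = A0 + A1*t + A2*t^2. Substituting and matching coefficients of each power of t gives A0 = 1065/9826, A1 = -16/289, A2 = -3/17, so u_p = 1065/9826 - 16*t/289 - 3*t^2/17.

u = 1065/9826 - 16*t/289 - 3*t**2/17 + C1*cos(5*t)*exp(-3*t) + C2*exp(-3*t)*sin(5*t)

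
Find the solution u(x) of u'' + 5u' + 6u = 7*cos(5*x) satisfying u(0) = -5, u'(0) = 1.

u = -420*exp(-2*x)/29 - 133*cos(5*x)/986 + 175*sin(5*x)/986 + 327*exp(-3*x)/34

Characteristic equation r² + 5r + 6 = 0 factors as (r + 2)(r + 3) = 0, so r = -2, -3.
Hence u_h = C1*exp(-2*x) + C2*exp(-3*x).
Try u_p = A*cos(5*x) + B*sin(5*x). Substituting and equating the coefficients of cos(5x) and sin(5x) gives A = -133/986, B = 175/986, so u_p = -133*cos(5*x)/986 + 175*sin(5*x)/986.
General solution: u = -133*cos(5*x)/986 + 175*sin(5*x)/986 + C1*exp(-2*x) + C2*exp(-3*x).
Apply the initial conditions: u(0) = -133/986 + C1 + C2 = -5 and u'(0) = 875/986 - 3*C2 - 2*C1 = 1. Solving gives C1 = -420/29, C2 = 327/34.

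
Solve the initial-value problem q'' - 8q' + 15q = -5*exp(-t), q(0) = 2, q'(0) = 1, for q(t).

Characteristic equation r² - 8r + 15 = 0 factors as (r - 5)(r - 3) = 0, so r = 5, 3.
Hence q_h = C1*exp(5*t) + C2*exp(3*t).
Try q_p = A*exp(-t). Substituting into the equation and dividing by exp(-t) gives A = -5/24, so q_p = -5*exp(-t)/24.
General solution: q = -5*exp(-t)/24 + C1*exp(5*t) + C2*exp(3*t).
Apply the initial conditions: q(0) = -5/24 + C1 + C2 = 2 and q'(0) = 5/24 + 3*C2 + 5*C1 = 1. Solving gives C1 = -35/12, C2 = 41/8.

q = -35*exp(5*t)/12 - 5*exp(-t)/24 + 41*exp(3*t)/8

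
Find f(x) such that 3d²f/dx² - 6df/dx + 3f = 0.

f = C1*exp(x) + C2*x*exp(x)

Divide through by 3: f'' - 2f' + f = 0.
Characteristic equation r² - 2r + 1 = 0 has discriminant (-2)² - 4·(1) = 0, so r = 1 is a repeated root.
Hence f_h = (C1 + C2*x)*exp(x).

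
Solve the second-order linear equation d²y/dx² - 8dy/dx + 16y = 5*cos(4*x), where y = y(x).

Characteristic equation r² - 8r + 16 = 0 has discriminant (-8)² - 4·(16) = 0, so r = 4 is a repeated root.
Hence y_h = (C1 + C2*x)*exp(4*x).
Try y_p = A*cos(4*x) + B*sin(4*x). Substituting and equating the coefficients of cos(4x) and sin(4x) gives A = 0, B = -5/32, so y_p = -5*sin(4*x)/32.

y = -5*sin(4*x)/32 + C1*exp(4*x) + C2*x*exp(4*x)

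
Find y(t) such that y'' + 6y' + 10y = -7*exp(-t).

y = -7*exp(-t)/5 + C1*cos(t)*exp(-3*t) + C2*exp(-3*t)*sin(t)

Characteristic equation r² + 6r + 10 = 0 has discriminant (6)² - 4·(10) = -4 < 0, so r = -3 ± i.
Hence y_h = C1*cos(t)*exp(-3*t) + C2*exp(-3*t)*sin(t).
Try y_p = A*exp(-t). Substituting into the equation and dividing by exp(-t) gives A = -7/5, so y_p = -7*exp(-t)/5.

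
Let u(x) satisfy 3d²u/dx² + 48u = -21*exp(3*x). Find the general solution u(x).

u = -7*exp(3*x)/25 + C1*cos(4*x) + C2*sin(4*x)

Divide through by 3: u'' + 16u = -7*exp(3*x).
Characteristic equation r² + 16 = 0 has discriminant (0)² - 4·(16) = -64 < 0, so r = ± 4i.
Hence u_h = C1*cos(4*x) + C2*sin(4*x).
Try u_p = A*exp(3*x). Substituting into the equation and dividing by exp(3*x) gives A = -7/25, so u_p = -7*exp(3*x)/25.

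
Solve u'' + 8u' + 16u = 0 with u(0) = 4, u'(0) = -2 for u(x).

Characteristic equation r² + 8r + 16 = 0 has discriminant (8)² - 4·(16) = 0, so r = -4 is a repeated root.
Hence u_h = (C1 + C2*x)*exp(-4*x).
Apply the initial conditions: u(0) = C1 = 4 and u'(0) = C2 - 4*C1 = -2. Solving gives C1 = 4, C2 = 14.

u = 4*exp(-4*x) + 14*x*exp(-4*x)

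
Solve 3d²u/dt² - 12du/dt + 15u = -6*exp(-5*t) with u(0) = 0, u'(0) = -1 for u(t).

u = -exp(-5*t)/25 - 32*exp(2*t)*sin(t)/25 + cos(t)*exp(2*t)/25

Divide through by 3: u'' - 4u' + 5u = -2*exp(-5*t).
Characteristic equation r² - 4r + 5 = 0 has discriminant (-4)² - 4·(5) = -4 < 0, so r = 2 ± i.
Hence u_h = C1*cos(t)*exp(2*t) + C2*exp(2*t)*sin(t).
Try u_p = A*exp(-5*t). Substituting into the equation and dividing by exp(-5*t) gives A = -1/25, so u_p = -exp(-5*t)/25.
General solution: u = -exp(-5*t)/25 + C1*cos(t)*exp(2*t) + C2*exp(2*t)*sin(t).
Apply the initial conditions: u(0) = -1/25 + C1 = 0 and u'(0) = 1/5 + C2 + 2*C1 = -1. Solving gives C1 = 1/25, C2 = -32/25.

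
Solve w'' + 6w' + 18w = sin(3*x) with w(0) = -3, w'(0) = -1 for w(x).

Characteristic equation r² + 6r + 18 = 0 has discriminant (6)² - 4·(18) = -36 < 0, so r = -3 ± 3i.
Hence w_h = C1*cos(3*x)*exp(-3*x) + C2*exp(-3*x)*sin(3*x).
Try w_p = A*cos(3*x) + B*sin(3*x). Substituting and equating the coefficients of cos(3x) and sin(3x) gives A = -2/45, B = 1/45, so w_p = -2*cos(3*x)/45 + sin(3*x)/45.
General solution: w = -2*cos(3*x)/45 + sin(3*x)/45 + C1*cos(3*x)*exp(-3*x) + C2*exp(-3*x)*sin(3*x).
Apply the initial conditions: w(0) = -2/45 + C1 = -3 and w'(0) = 1/15 - 3*C1 + 3*C2 = -1. Solving gives C1 = -133/45, C2 = -149/45.

w = -2*cos(3*x)/45 + sin(3*x)/45 - 149*exp(-3*x)*sin(3*x)/45 - 133*cos(3*x)*exp(-3*x)/45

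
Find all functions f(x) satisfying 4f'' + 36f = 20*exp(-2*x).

f = 5*exp(-2*x)/13 + C1*cos(3*x) + C2*sin(3*x)

Divide through by 4: f'' + 9f = 5*exp(-2*x).
Characteristic equation r² + 9 = 0 has discriminant (0)² - 4·(9) = -36 < 0, so r = ± 3i.
Hence f_h = C1*cos(3*x) + C2*sin(3*x).
Try f_p = A*exp(-2*x). Substituting into the equation and dividing by exp(-2*x) gives A = 5/13, so f_p = 5*exp(-2*x)/13.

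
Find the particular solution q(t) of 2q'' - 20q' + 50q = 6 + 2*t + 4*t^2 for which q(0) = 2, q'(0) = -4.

Divide through by 2: q'' - 10q' + 25q = 3 + t + 2*t^2.
Characteristic equation r² - 10r + 25 = 0 has discriminant (-10)² - 4·(25) = 0, so r = 5 is a repeated root.
Hence q_h = (C1 + C2*t)*exp(5*t).
For the particular solution try q_p = A0 + A1*t + A2*t^2. Substituting and matching coefficients of each power of t gives A0 = 97/625, A1 = 13/125, A2 = 2/25, so q_p = 97/625 + 2*t^2/25 + 13*t/125.
General solution: q = 97/625 + 2*t^2/25 + 13*t/125 + C1*exp(5*t) + C2*t*exp(5*t).
Apply the initial conditions: q(0) = 97/625 + C1 = 2 and q'(0) = 13/125 + C2 + 5*C1 = -4. Solving gives C1 = 1153/625, C2 = -1666/125.

q = 97/625 + 2*t**2/25 + 13*t/125 + 1153*exp(5*t)/625 - 1666*t*exp(5*t)/125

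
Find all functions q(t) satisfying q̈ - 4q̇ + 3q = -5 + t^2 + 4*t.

Characteristic equation r² - 4r + 3 = 0 factors as (r - 1)(r - 3) = 0, so r = 1, 3.
Hence q_h = C1*exp(t) + C2*exp(3*t).
For the particular solution try q_p = A0 + A1*t + A2*t^2. Substituting and matching coefficients of each power of t gives A0 = 29/27, A1 = 20/9, A2 = 1/3, so q_p = 29/27 + t^2/3 + 20*t/9.

q = 29/27 + t**2/3 + 20*t/9 + C1*exp(t) + C2*exp(3*t)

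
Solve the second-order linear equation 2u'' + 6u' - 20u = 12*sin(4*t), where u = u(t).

Divide through by 2: u'' + 3u' - 10u = 6*sin(4*t).
Characteristic equation r² + 3r - 10 = 0 factors as (r - 2)(r + 5) = 0, so r = 2, -5.
Hence u_h = C1*exp(2*t) + C2*exp(-5*t).
Try u_p = A*cos(4*t) + B*sin(4*t). Substituting and equating the coefficients of cos(4t) and sin(4t) gives A = -18/205, B = -39/205, so u_p = -39*sin(4*t)/205 - 18*cos(4*t)/205.

u = -39*sin(4*t)/205 - 18*cos(4*t)/205 + C1*exp(2*t) + C2*exp(-5*t)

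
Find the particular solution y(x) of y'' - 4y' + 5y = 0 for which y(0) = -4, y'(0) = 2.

y = -4*cos(x)*exp(2*x) + 10*exp(2*x)*sin(x)

Characteristic equation r² - 4r + 5 = 0 has discriminant (-4)² - 4·(5) = -4 < 0, so r = 2 ± i.
Hence y_h = C1*cos(x)*exp(2*x) + C2*exp(2*x)*sin(x).
Apply the initial conditions: y(0) = C1 = -4 and y'(0) = C2 + 2*C1 = 2. Solving gives C1 = -4, C2 = 10.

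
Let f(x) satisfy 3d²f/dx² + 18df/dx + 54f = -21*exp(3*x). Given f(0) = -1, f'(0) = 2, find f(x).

Divide through by 3: f'' + 6f' + 18f = -7*exp(3*x).
Characteristic equation r² + 6r + 18 = 0 has discriminant (6)² - 4·(18) = -36 < 0, so r = -3 ± 3i.
Hence f_h = C1*cos(3*x)*exp(-3*x) + C2*exp(-3*x)*sin(3*x).
Try f_p = A*exp(3*x). Substituting into the equation and dividing by exp(3*x) gives A = -7/45, so f_p = -7*exp(3*x)/45.
General solution: f = -7*exp(3*x)/45 + C1*cos(3*x)*exp(-3*x) + C2*exp(-3*x)*sin(3*x).
Apply the initial conditions: f(0) = -7/45 + C1 = -1 and f'(0) = -7/15 - 3*C1 + 3*C2 = 2. Solving gives C1 = -38/45, C2 = -1/45.

f = -7*exp(3*x)/45 - 38*cos(3*x)*exp(-3*x)/45 - exp(-3*x)*sin(3*x)/45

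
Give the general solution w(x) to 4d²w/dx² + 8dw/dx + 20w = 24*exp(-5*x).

w = 3*exp(-5*x)/10 + C1*cos(2*x)*exp(-x) + C2*exp(-x)*sin(2*x)

Divide through by 4: w'' + 2w' + 5w = 6*exp(-5*x).
Characteristic equation r² + 2r + 5 = 0 has discriminant (2)² - 4·(5) = -16 < 0, so r = -1 ± 2i.
Hence w_h = C1*cos(2*x)*exp(-x) + C2*exp(-x)*sin(2*x).
Try w_p = A*exp(-5*x). Substituting into the equation and dividing by exp(-5*x) gives A = 3/10, so w_p = 3*exp(-5*x)/10.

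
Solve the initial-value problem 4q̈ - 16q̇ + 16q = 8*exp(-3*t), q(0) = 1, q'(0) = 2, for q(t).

Divide through by 4: q'' - 4q' + 4q = 2*exp(-3*t).
Characteristic equation r² - 4r + 4 = 0 has discriminant (-4)² - 4·(4) = 0, so r = 2 is a repeated root.
Hence q_h = (C1 + C2*t)*exp(2*t).
Try q_p = A*exp(-3*t). Substituting into the equation and dividing by exp(-3*t) gives A = 2/25, so q_p = 2*exp(-3*t)/25.
General solution: q = 2*exp(-3*t)/25 + C1*exp(2*t) + C2*t*exp(2*t).
Apply the initial conditions: q(0) = 2/25 + C1 = 1 and q'(0) = -6/25 + C2 + 2*C1 = 2. Solving gives C1 = 23/25, C2 = 2/5.

q = 2*exp(-3*t)/25 + 23*exp(2*t)/25 + 2*t*exp(2*t)/5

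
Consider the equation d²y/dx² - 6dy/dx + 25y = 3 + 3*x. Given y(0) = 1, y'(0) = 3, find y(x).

y = 93/625 + 3*x/25 + 51*exp(3*x)*sin(4*x)/625 + 532*cos(4*x)*exp(3*x)/625

Characteristic equation r² - 6r + 25 = 0 has discriminant (-6)² - 4·(25) = -64 < 0, so r = 3 ± 4i.
Hence y_h = C1*cos(4*x)*exp(3*x) + C2*exp(3*x)*sin(4*x).
For the particular solution try y_p = A0 + A1*x. Substituting and matching coefficients of each power of x gives A0 = 93/625, A1 = 3/25, so y_p = 93/625 + 3*x/25.
General solution: y = 93/625 + 3*x/25 + C1*cos(4*x)*exp(3*x) + C2*exp(3*x)*sin(4*x).
Apply the initial conditions: y(0) = 93/625 + C1 = 1 and y'(0) = 3/25 + 3*C1 + 4*C2 = 3. Solving gives C1 = 532/625, C2 = 51/625.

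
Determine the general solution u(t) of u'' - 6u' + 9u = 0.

u = C1*exp(3*t) + C2*t*exp(3*t)

Characteristic equation r² - 6r + 9 = 0 has discriminant (-6)² - 4·(9) = 0, so r = 3 is a repeated root.
Hence u_h = (C1 + C2*t)*exp(3*t).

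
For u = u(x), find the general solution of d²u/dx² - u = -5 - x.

u = 5 + x + C1*exp(x) + C2*exp(-x)

Characteristic equation r² - 1 = 0 factors as (r - 1)(r + 1) = 0, so r = 1, -1.
Hence u_h = C1*exp(x) + C2*exp(-x).
For the particular solution try u_p = A0 + A1*x. Substituting and matching coefficients of each power of x gives A0 = 5, A1 = 1, so u_p = 5 + x.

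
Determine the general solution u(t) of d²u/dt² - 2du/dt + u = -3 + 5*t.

u = 7 + 5*t + C1*exp(t) + C2*t*exp(t)

Characteristic equation r² - 2r + 1 = 0 has discriminant (-2)² - 4·(1) = 0, so r = 1 is a repeated root.
Hence u_h = (C1 + C2*t)*exp(t).
For the particular solution try u_p = A0 + A1*t. Substituting and matching coefficients of each power of t gives A0 = 7, A1 = 5, so u_p = 7 + 5*t.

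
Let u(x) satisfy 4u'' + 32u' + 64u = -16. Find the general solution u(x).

Divide through by 4: u'' + 8u' + 16u = -4.
Characteristic equation r² + 8r + 16 = 0 has discriminant (8)² - 4·(16) = 0, so r = -4 is a repeated root.
Hence u_h = (C1 + C2*x)*exp(-4*x).
For the particular solution try u_p = A0. Substituting and matching coefficients of each power of x gives A0 = -1/4, so u_p = -1/4.

u = -1/4 + C1*exp(-4*x) + C2*x*exp(-4*x)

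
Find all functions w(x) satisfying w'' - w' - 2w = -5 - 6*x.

w = 1 + 3*x + C1*exp(2*x) + C2*exp(-x)

Characteristic equation r² - r - 2 = 0 factors as (r - 2)(r + 1) = 0, so r = 2, -1.
Hence w_h = C1*exp(2*x) + C2*exp(-x).
For the particular solution try w_p = A0 + A1*x. Substituting and matching coefficients of each power of x gives A0 = 1, A1 = 3, so w_p = 1 + 3*x.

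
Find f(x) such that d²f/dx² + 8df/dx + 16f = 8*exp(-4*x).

Characteristic equation r² + 8r + 16 = 0 has discriminant (8)² - 4·(16) = 0, so r = -4 is a repeated root.
Hence f_h = (C1 + C2*x)*exp(-4*x).
Since exp(-4*x) solves the homogeneous equation (r = -4 is a root of multiplicity 2), multiply the trial by x^2. Try f_p = A*x^2*exp(-4*x). Substituting into the equation and dividing by exp(-4*x) gives A = 4, so f_p = 4*x^2*exp(-4*x).

f = C1*exp(-4*x) + 4*x**2*exp(-4*x) + C2*x*exp(-4*x)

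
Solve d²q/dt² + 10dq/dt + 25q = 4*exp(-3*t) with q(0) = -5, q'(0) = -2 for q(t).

q = -6*exp(-5*t) - 29*t*exp(-5*t) + exp(-3*t)

Characteristic equation r² + 10r + 25 = 0 has discriminant (10)² - 4·(25) = 0, so r = -5 is a repeated root.
Hence q_h = (C1 + C2*t)*exp(-5*t).
Try q_p = A*exp(-3*t). Substituting into the equation and dividing by exp(-3*t) gives A = 1, so q_p = exp(-3*t).
General solution: q = C1*exp(-5*t) + C2*t*exp(-5*t) + exp(-3*t).
Apply the initial conditions: q(0) = 1 + C1 = -5 and q'(0) = -3 + C2 - 5*C1 = -2. Solving gives C1 = -6, C2 = -29.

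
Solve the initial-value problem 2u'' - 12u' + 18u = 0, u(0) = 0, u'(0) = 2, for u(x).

Divide through by 2: u'' - 6u' + 9u = 0.
Characteristic equation r² - 6r + 9 = 0 has discriminant (-6)² - 4·(9) = 0, so r = 3 is a repeated root.
Hence u_h = (C1 + C2*x)*exp(3*x).
Apply the initial conditions: u(0) = C1 = 0 and u'(0) = C2 + 3*C1 = 2. Solving gives C1 = 0, C2 = 2.

u = 2*x*exp(3*x)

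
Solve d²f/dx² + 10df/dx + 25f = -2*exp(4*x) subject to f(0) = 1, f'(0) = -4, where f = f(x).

Characteristic equation r² + 10r + 25 = 0 has discriminant (10)² - 4·(25) = 0, so r = -5 is a repeated root.
Hence f_h = (C1 + C2*x)*exp(-5*x).
Try f_p = A*exp(4*x). Substituting into the equation and dividing by exp(4*x) gives A = -2/81, so f_p = -2*exp(4*x)/81.
General solution: f = -2*exp(4*x)/81 + C1*exp(-5*x) + C2*x*exp(-5*x).
Apply the initial conditions: f(0) = -2/81 + C1 = 1 and f'(0) = -8/81 + C2 - 5*C1 = -4. Solving gives C1 = 83/81, C2 = 11/9.

f = -2*exp(4*x)/81 + 83*exp(-5*x)/81 + 11*x*exp(-5*x)/9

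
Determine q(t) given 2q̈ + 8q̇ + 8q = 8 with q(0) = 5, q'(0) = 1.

q = 1 + 4*exp(-2*t) + 9*t*exp(-2*t)

Divide through by 2: q'' + 4q' + 4q = 4.
Characteristic equation r² + 4r + 4 = 0 has discriminant (4)² - 4·(4) = 0, so r = -2 is a repeated root.
Hence q_h = (C1 + C2*t)*exp(-2*t).
For the particular solution try q_p = A0. Substituting and matching coefficients of each power of t gives A0 = 1, so q_p = 1.
General solution: q = 1 + C1*exp(-2*t) + C2*t*exp(-2*t).
Apply the initial conditions: q(0) = 1 + C1 = 5 and q'(0) = C2 - 2*C1 = 1. Solving gives C1 = 4, C2 = 9.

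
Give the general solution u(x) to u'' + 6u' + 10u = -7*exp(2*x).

u = -7*exp(2*x)/26 + C1*cos(x)*exp(-3*x) + C2*exp(-3*x)*sin(x)

Characteristic equation r² + 6r + 10 = 0 has discriminant (6)² - 4·(10) = -4 < 0, so r = -3 ± i.
Hence u_h = C1*cos(x)*exp(-3*x) + C2*exp(-3*x)*sin(x).
Try u_p = A*exp(2*x). Substituting into the equation and dividing by exp(2*x) gives A = -7/26, so u_p = -7*exp(2*x)/26.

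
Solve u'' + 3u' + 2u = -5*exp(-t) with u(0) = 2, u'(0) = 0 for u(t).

u = -7*exp(-2*t) + 9*exp(-t) - 5*t*exp(-t)

Characteristic equation r² + 3r + 2 = 0 factors as (r + 2)(r + 1) = 0, so r = -2, -1.
Hence u_h = C1*exp(-2*t) + C2*exp(-t).
Since exp(-t) solves the homogeneous equation (r = -1 is a root of multiplicity 1), multiply the trial by t. Try u_p = A*t*exp(-t). Substituting into the equation and dividing by exp(-t) gives A = -5, so u_p = -5*t*exp(-t).
General solution: u = C1*exp(-2*t) + C2*exp(-t) - 5*t*exp(-t).
Apply the initial conditions: u(0) = C1 + C2 = 2 and u'(0) = -5 - C2 - 2*C1 = 0. Solving gives C1 = -7, C2 = 9.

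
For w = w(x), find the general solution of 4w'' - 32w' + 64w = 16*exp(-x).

w = 4*exp(-x)/25 + C1*exp(4*x) + C2*x*exp(4*x)

Divide through by 4: w'' - 8w' + 16w = 4*exp(-x).
Characteristic equation r² - 8r + 16 = 0 has discriminant (-8)² - 4·(16) = 0, so r = 4 is a repeated root.
Hence w_h = (C1 + C2*x)*exp(4*x).
Try w_p = A*exp(-x). Substituting into the equation and dividing by exp(-x) gives A = 4/25, so w_p = 4*exp(-x)/25.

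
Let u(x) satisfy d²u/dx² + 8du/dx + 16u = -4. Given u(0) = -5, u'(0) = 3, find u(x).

Characteristic equation r² + 8r + 16 = 0 has discriminant (8)² - 4·(16) = 0, so r = -4 is a repeated root.
Hence u_h = (C1 + C2*x)*exp(-4*x).
For the particular solution try u_p = A0. Substituting and matching coefficients of each power of x gives A0 = -1/4, so u_p = -1/4.
General solution: u = -1/4 + C1*exp(-4*x) + C2*x*exp(-4*x).
Apply the initial conditions: u(0) = -1/4 + C1 = -5 and u'(0) = C2 - 4*C1 = 3. Solving gives C1 = -19/4, C2 = -16.

u = -1/4 - 19*exp(-4*x)/4 - 16*x*exp(-4*x)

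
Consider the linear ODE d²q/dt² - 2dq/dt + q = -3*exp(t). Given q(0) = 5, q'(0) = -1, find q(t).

q = 5*exp(t) - 6*t*exp(t) - 3*t**2*exp(t)/2

Characteristic equation r² - 2r + 1 = 0 has discriminant (-2)² - 4·(1) = 0, so r = 1 is a repeated root.
Hence q_h = (C1 + C2*t)*exp(t).
Since exp(t) solves the homogeneous equation (r = 1 is a root of multiplicity 2), multiply the trial by t^2. Try q_p = A*t^2*exp(t). Substituting into the equation and dividing by exp(t) gives A = -3/2, so q_p = -3*t^2*exp(t)/2.
General solution: q = C1*exp(t) - 3*t^2*exp(t)/2 + C2*t*exp(t).
Apply the initial conditions: q(0) = C1 = 5 and q'(0) = C1 + C2 = -1. Solving gives C1 = 5, C2 = -6.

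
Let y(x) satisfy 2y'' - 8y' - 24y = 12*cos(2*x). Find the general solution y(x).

y = -3*cos(2*x)/10 - 3*sin(2*x)/20 + C1*exp(-2*x) + C2*exp(6*x)

Divide through by 2: y'' - 4y' - 12y = 6*cos(2*x).
Characteristic equation r² - 4r - 12 = 0 factors as (r + 2)(r - 6) = 0, so r = -2, 6.
Hence y_h = C1*exp(-2*x) + C2*exp(6*x).
Try y_p = A*cos(2*x) + B*sin(2*x). Substituting and equating the coefficients of cos(2x) and sin(2x) gives A = -3/10, B = -3/20, so y_p = -3*cos(2*x)/10 - 3*sin(2*x)/20.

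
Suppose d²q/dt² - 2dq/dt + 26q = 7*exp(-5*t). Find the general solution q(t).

Characteristic equation r² - 2r + 26 = 0 has discriminant (-2)² - 4·(26) = -100 < 0, so r = 1 ± 5i.
Hence q_h = C1*cos(5*t)*exp(t) + C2*exp(t)*sin(5*t).
Try q_p = A*exp(-5*t). Substituting into the equation and dividing by exp(-5*t) gives A = 7/61, so q_p = 7*exp(-5*t)/61.

q = 7*exp(-5*t)/61 + C1*cos(5*t)*exp(t) + C2*exp(t)*sin(5*t)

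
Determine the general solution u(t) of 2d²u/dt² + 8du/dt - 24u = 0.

u = C1*exp(-6*t) + C2*exp(2*t)

Divide through by 2: u'' + 4u' - 12u = 0.
Characteristic equation r² + 4r - 12 = 0 factors as (r + 6)(r - 2) = 0, so r = -6, 2.
Hence u_h = C1*exp(-6*t) + C2*exp(2*t).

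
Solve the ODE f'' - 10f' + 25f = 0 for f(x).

f = C1*exp(5*x) + C2*x*exp(5*x)

Characteristic equation r² - 10r + 25 = 0 has discriminant (-10)² - 4·(25) = 0, so r = 5 is a repeated root.
Hence f_h = (C1 + C2*x)*exp(5*x).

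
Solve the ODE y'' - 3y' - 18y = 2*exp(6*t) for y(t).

Characteristic equation r² - 3r - 18 = 0 factors as (r + 3)(r - 6) = 0, so r = -3, 6.
Hence y_h = C1*exp(-3*t) + C2*exp(6*t).
Since exp(6*t) solves the homogeneous equation (r = 6 is a root of multiplicity 1), multiply the trial by t. Try y_p = A*t*exp(6*t). Substituting into the equation and dividing by exp(6*t) gives A = 2/9, so y_p = 2*t*exp(6*t)/9.

y = C1*exp(-3*t) + C2*exp(6*t) + 2*t*exp(6*t)/9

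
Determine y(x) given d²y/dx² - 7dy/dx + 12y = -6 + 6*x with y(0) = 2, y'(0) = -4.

Characteristic equation r² - 7r + 12 = 0 factors as (r - 3)(r - 4) = 0, so r = 3, 4.
Hence y_h = C1*exp(3*x) + C2*exp(4*x).
For the particular solution try y_p = A0 + A1*x. Substituting and matching coefficients of each power of x gives A0 = -5/24, A1 = 1/2, so y_p = -5/24 + x/2.
General solution: y = -5/24 + x/2 + C1*exp(3*x) + C2*exp(4*x).
Apply the initial conditions: y(0) = -5/24 + C1 + C2 = 2 and y'(0) = 1/2 + 3*C1 + 4*C2 = -4. Solving gives C1 = 40/3, C2 = -89/8.

y = -5/24 + x/2 - 89*exp(4*x)/8 + 40*exp(3*x)/3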